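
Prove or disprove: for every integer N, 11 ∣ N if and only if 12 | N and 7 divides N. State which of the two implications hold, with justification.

Forward direction. This fails: take N = 11. Certainly 11 ∣ 11, but 12 ∤ 11.

Converse. This fails: take N = 84. Both 12 ∣ 84 and 7 ∣ 84, yet 84 is not a multiple of 11 (since 84 = 7·11 + 7), so 11 ∤ 84.

Neither implication holds.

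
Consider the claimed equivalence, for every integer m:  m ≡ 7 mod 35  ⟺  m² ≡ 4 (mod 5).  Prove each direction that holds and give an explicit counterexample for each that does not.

Only the forward implication holds.

(⇒) Suppose m ≡ 7 (mod 35). Then m² ≡ 7² = 49 (mod 35), and since 5 ∣ 35, also m² ≡ 4 (mod 5).

(⇐) This fails: take m = 2. Then 2² = 4 ≡ 4 (mod 5), yet 2 ≡ 2 (mod 35), not 7.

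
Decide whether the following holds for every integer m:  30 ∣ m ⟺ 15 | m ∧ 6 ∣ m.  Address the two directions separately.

Both directions hold.

(→) If 30 ∣ m, write m = 30q. Since 30 = 2·15, m = 15·(2q), so 15 ∣ m; and since 30 = 5·6, m = 6·(5q), so 6 ∣ m.

(←) Suppose 15 ∣ m and 6 ∣ m. Any common multiple of 15 and 6 is a multiple of their lcm; here lcm(15, 6) = 15·6/gcd(15, 6) = 90/3 = 30, so 30 ∣ m.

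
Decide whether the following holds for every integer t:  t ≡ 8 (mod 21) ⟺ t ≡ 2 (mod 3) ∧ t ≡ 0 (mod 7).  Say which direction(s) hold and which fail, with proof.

Neither direction holds.

(→) This fails: t = 8 gives 8 ≡ 8 (mod 21) but 8 ≡ 1 (mod 7), so the conjunction on the right does not hold.

(←) This fails: t = 14 satisfies both congruences on the right (14 ≡ 2 mod 3 and 14 ≡ 0 mod 7) yet 14 ≡ 14 (mod 21), not 8.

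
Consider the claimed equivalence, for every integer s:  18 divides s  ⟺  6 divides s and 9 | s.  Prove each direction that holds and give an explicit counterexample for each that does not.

(⟸) Suppose 6 ∣ s and 9 ∣ s. Any common multiple of 6 and 9 is a multiple of their lcm; here lcm(6, 9) = 6·9/gcd(6, 9) = 54/3 = 18, so 18 ∣ s.

(⟹) If 18 ∣ s, write s = 18q. Since 18 = 3·6, s = 6·(3q), so 6 ∣ s; and since 18 = 2·9, s = 9·(2q), so 9 ∣ s.

Equivalent; both directions hold.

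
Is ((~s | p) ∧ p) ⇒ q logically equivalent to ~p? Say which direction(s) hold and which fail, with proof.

(⇒) fails; (⇐) holds.

[⇒] This fails. Under p = T, s = F, q = T, the left side is true but the right side is false.

[⇐] Assume the antecedent. If p is true, the antecedent cannot hold. If p is false, ((~s | p) ∧ p) ⇒ q reduces to true regardless of the other variables. Either way ((~s | p) ∧ p) ⇒ q holds.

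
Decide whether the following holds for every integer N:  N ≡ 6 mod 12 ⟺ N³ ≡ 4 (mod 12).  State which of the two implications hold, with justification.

Both directions fail.

[⇒] This fails: take N = 6. Then 6 ≡ 6 (mod 12), but 6³ = 216 ≡ 0 (mod 12), not 4.

[⇐] This fails: take N = 4. Then 4³ = 64 ≡ 4 (mod 12), yet 4 ≡ 4 (mod 12), not 6.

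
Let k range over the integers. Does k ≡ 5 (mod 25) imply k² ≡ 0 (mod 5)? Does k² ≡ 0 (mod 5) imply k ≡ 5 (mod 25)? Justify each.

(⟸) This fails: take k = 0. Then 0² = 0 ≡ 0 (mod 5), yet 0 ≡ 0 (mod 25), not 5.

(⟹) Suppose k ≡ 5 (mod 25). Then k² ≡ 5² = 25 (mod 25), and since 5 ∣ 25, also k² ≡ 0 (mod 5).

Not equivalent: only (⇒) holds.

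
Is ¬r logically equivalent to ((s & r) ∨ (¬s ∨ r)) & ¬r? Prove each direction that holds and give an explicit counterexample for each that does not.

(→) This fails. Under r = F, s = T, the left side is true but the right side is false.

(←) Assume the antecedent. If r is true, the antecedent cannot hold. If r is false, ¬r reduces to true regardless of the other variables. Either way ¬r holds.

The forward direction fails; the converse holds.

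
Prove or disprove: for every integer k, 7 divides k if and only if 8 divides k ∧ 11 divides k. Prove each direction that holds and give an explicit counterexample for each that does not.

Neither implication holds.

(⇒) This fails: take k = 7. Certainly 7 ∣ 7, but 8 ∤ 7.

(⇐) This fails: take k = 88. Both 8 ∣ 88 and 11 ∣ 88, yet 88 is not a multiple of 7 (since 88 = 12·7 + 4), so 7 ∤ 88.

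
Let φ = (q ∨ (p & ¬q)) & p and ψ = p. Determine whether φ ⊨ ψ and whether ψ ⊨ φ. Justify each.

The biconditional holds.

(⇒) Assume the antecedent. If p is true, p reduces to true regardless of the other variables. If p is false, the antecedent cannot hold. Either way p holds.

(⇐) Assume the antecedent. If p is true, (q ∨ (p & ¬q)) & p reduces to true regardless of the other variables. If p is false, the antecedent cannot hold. Either way (q ∨ (p & ¬q)) & p holds.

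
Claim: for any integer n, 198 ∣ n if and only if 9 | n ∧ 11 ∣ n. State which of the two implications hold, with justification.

Only the forward direction holds.

(→) If 198 ∣ n, write n = 198q. Since 198 = 22·9, n = 9·(22q), so 9 ∣ n; and since 198 = 18·11, n = 11·(18q), so 11 ∣ n.

(←) This fails: take n = 99. Both 9 ∣ 99 and 11 ∣ 99, yet 99 is not a multiple of 198 (since 99 = 0·198 + 99), so 198 ∤ 99.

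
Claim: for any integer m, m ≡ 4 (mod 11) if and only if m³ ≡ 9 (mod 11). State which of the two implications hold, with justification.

(→) Suppose m ≡ 4 (mod 11). Write m = 11j + 4. Then (11j + 4)³ = 1331j³ + 1452j² + 528j + 64 = 11(121j³ + 132j² + 48j + 5) + 9, so m³ ≡ 9 (mod 11).

(←) Conversely, suppose m³ ≡ 9 (mod 11). The only residue r in {0, …, 10} with r³ ≡ 9 (mod 11) is r = 4, so m ≡ 4 (mod 11).

The biconditional holds.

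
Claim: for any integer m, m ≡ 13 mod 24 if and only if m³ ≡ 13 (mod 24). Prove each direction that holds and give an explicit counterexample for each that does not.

Equivalent; both directions hold.

[⇐] Suppose m³ ≡ 13 (mod 24). The only residue r in {0, …, 23} with r³ ≡ 13 (mod 24) is r = 13, so m ≡ 13 (mod 24).

[⇒] Suppose m ≡ 13 mod 24. Write m = 24j + 13. Then (24j + 13)³ = 13824j³ + 22464j² + 12168j + 2197 = 24(576j³ + 936j² + 507j + 91) + 13, so m³ ≡ 13 (mod 24).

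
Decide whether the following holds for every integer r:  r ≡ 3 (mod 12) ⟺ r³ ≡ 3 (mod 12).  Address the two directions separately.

(⟹) Suppose r ≡ 3 (mod 12). Write r = 12j + 3. Then (12j + 3)³ = 1728j³ + 1296j² + 324j + 27 = 12(144j³ + 108j² + 27j + 2) + 3, so r³ ≡ 3 (mod 12).

(⟸) Conversely, suppose r³ ≡ 3 (mod 12). The only residue r in {0, …, 11} with r³ ≡ 3 (mod 12) is r = 3, so r ≡ 3 (mod 12).

Equivalent; both directions hold.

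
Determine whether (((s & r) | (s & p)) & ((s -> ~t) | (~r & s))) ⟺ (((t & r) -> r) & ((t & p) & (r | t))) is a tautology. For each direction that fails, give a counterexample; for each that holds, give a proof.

Both directions fail.

(⇒) This fails. Under p = T, t = F, r = F, s = T, the left side is true but the right side is false.

(⇐) This fails. Under p = T, t = T, r = F, s = F, the left side is false but the right side is true.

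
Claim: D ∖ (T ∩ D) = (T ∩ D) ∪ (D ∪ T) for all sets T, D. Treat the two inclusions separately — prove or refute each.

The sets are not equal: only the forward inclusion holds.

Reverse inclusion. This inclusion fails. Take T = {1}, D = ∅; then 1 ∈ (T ∩ D) ∪ (D ∪ T) but 1 ∉ D ∖ (T ∩ D).

Forward inclusion. Let x ∈ D ∖ (T ∩ D). Then x ∈ D and x ∉ T, from which x ∈ (T ∩ D) ∪ (D ∪ T).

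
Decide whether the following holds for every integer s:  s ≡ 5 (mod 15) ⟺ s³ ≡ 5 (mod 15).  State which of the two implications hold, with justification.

[⇐] Suppose s³ ≡ 5 (mod 15). The only residue r in {0, …, 14} with r³ ≡ 5 (mod 15) is r = 5, so s ≡ 5 (mod 15).

[⇒] Suppose s ≡ 5 (mod 15). Write s = 15j + 5. Then (15j + 5)³ = 3375j³ + 3375j² + 1125j + 125 = 15(225j³ + 225j² + 75j + 8) + 5, so s³ ≡ 5 (mod 15).

Both implications hold.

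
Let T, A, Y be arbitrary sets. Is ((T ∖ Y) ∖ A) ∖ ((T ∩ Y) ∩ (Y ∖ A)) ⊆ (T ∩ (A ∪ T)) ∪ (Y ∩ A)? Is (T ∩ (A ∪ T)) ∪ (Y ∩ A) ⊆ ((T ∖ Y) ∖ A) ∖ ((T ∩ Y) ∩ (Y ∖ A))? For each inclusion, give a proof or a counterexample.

(⊇) This inclusion fails. Take T = {1}, A = {1}, Y = ∅; then 1 ∈ (T ∩ (A ∪ T)) ∪ (Y ∩ A) but 1 ∉ ((T ∖ Y) ∖ A) ∖ ((T ∩ Y) ∩ (Y ∖ A)).

(⊆) Let x ∈ ((T ∖ Y) ∖ A) ∖ ((T ∩ Y) ∩ (Y ∖ A)). Then x ∈ T and x ∉ A, Y, from which x ∈ (T ∩ (A ∪ T)) ∪ (Y ∩ A).

(⊆) holds; (⊇) fails.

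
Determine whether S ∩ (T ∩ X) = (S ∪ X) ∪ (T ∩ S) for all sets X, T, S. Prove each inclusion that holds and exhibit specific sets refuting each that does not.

Forward inclusion. Let x ∈ S ∩ (T ∩ X). Then x ∈ X ∩ T ∩ S, from which x ∈ (S ∪ X) ∪ (T ∩ S).

Reverse inclusion. This inclusion fails. Take X = {1}, T = ∅, S = ∅; then 1 ∈ (S ∪ X) ∪ (T ∩ S) but 1 ∉ S ∩ (T ∩ X).

The sets are not equal: only the forward inclusion holds.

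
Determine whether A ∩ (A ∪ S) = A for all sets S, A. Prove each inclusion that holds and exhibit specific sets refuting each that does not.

(⟹) Let x ∈ A ∩ (A ∪ S). Then either x ∈ A and x ∉ S; or x ∈ S ∩ A. In each case x ∈ A, so A ∩ (A ∪ S) ⊆ A.

(⟸) Let x ∈ A. Then either x ∈ A and x ∉ S; or x ∈ S ∩ A. In each case x ∈ A ∩ (A ∪ S), so A ⊆ A ∩ (A ∪ S).

Both inclusions hold; the sets are equal.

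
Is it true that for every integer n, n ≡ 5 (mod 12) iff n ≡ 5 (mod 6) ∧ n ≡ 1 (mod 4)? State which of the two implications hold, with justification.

(⇐) If n ≡ 5 (mod 6) and n ≡ 1 (mod 4), then by the Chinese remainder theorem n ≡ 5 (mod 12). This is exactly n ≡ 5 (mod 12).

(⇒) Suppose n ≡ 5 (mod 12); write n = 12j + 5. Since 6 ∣ 12, reducing mod 6 gives n ≡ 5 (mod 6); since 4 ∣ 12, reducing mod 4 gives n ≡ 5 ≡ 1 (mod 4).

Equivalent; both directions hold.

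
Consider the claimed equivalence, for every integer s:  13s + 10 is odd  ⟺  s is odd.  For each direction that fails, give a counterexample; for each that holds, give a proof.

Forward direction. Suppose 13s + 10 is odd. Since 13 is odd, 13s and s have the same parity, so 13s + 10 ≡ s + 10 (mod 2). As 10 is even, 13s + 10 is odd exactly when s is odd. Thus s is odd.

Converse. Suppose s is odd; write s = 2j + 1. Then 13s + 10 = 13·(2j + 1) + 10 = 2·13j + 23, which is odd.

Both implications hold.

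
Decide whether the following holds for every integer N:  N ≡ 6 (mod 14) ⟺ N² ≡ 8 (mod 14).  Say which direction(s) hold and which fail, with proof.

Only the forward direction holds.

(⟹) Suppose N ≡ 6 (mod 14). Write N = 14j + 6. Then (14j + 6)² = 196j² + 168j + 36 = 14(14j² + 12j + 2) + 8, so N² ≡ 8 (mod 14).

(⟸) This fails: take N = 8. Then 8² = 64 ≡ 8 (mod 14), yet 8 ≡ 8 (mod 14), not 6.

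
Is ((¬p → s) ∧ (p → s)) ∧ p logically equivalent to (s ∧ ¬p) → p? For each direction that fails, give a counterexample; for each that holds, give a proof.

Forward direction. Assume the antecedent. If p is true, (s ∧ ¬p) → p reduces to true regardless of the other variables. If p is false, the antecedent cannot hold. Either way (s ∧ ¬p) → p holds.

Converse. This fails. Under p = F, s = F, the left side is false but the right side is true.

Only the forward direction holds.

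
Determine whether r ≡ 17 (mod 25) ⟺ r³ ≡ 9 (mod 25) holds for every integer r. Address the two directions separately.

Forward direction. This fails: take r = 17. Then 17 ≡ 17 (mod 25), but 17³ = 4913 ≡ 13 (mod 25), not 9.

Converse. This fails: take r = 19. Then 19³ = 6859 ≡ 9 (mod 25), yet 19 ≡ 19 (mod 25), not 17.

Both directions fail.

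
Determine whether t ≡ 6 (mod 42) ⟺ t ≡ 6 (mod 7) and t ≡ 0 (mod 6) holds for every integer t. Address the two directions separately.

(⟹) Suppose t ≡ 6 (mod 42); write t = 42j + 6. Since 7 ∣ 42, reducing mod 7 gives t ≡ 6 (mod 7); since 6 ∣ 42, reducing mod 6 gives t ≡ 6 ≡ 0 (mod 6).

(⟸) Conversely, if t ≡ 6 (mod 7) and t ≡ 0 (mod 6), then by the Chinese remainder theorem t ≡ 6 (mod 42). This is exactly t ≡ 6 (mod 42).

Both directions hold; the statement is true.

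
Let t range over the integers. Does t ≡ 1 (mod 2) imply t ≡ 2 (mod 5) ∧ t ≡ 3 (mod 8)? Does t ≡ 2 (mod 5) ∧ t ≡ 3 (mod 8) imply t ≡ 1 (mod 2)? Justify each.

Only the reverse direction holds.

(→) This fails: t = 1 gives 1 ≡ 1 (mod 2) but 1 ≡ 1 (mod 5), so the conjunction on the right does not hold.

(←) Conversely, if t ≡ 2 (mod 5) and t ≡ 3 (mod 8), then by the Chinese remainder theorem t ≡ 27 (mod 40). Since 27 ≡ 1 (mod 2) and 2 ∣ 40, we get t ≡ 1 (mod 2).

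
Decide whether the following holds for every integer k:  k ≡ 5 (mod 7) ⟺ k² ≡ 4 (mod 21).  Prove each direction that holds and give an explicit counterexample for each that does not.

(⇒) fails and (⇐) fails.

Forward direction. This fails: take k = 12. Then 12 ≡ 5 (mod 7), but 12² = 144 ≡ 18 (mod 21), not 4.

Converse. This fails: take k = 2. Then 2² = 4 ≡ 4 (mod 21), yet 2 ≡ 2 (mod 7), not 5.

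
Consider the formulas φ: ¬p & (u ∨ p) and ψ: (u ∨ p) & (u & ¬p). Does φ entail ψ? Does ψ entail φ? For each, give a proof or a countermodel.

Both directions hold.

[⇒] Assume the antecedent. If p is true, the antecedent cannot hold. If p is false, the antecedent forces (p = F, u = T), and (u ∨ p) & (u & ¬p) holds there. Either way (u ∨ p) & (u & ¬p) holds.

[⇐] Assume the antecedent. If p is true, the antecedent cannot hold. If p is false, the antecedent forces (p = F, u = T), and ¬p & (u ∨ p) holds there. Either way ¬p & (u ∨ p) holds.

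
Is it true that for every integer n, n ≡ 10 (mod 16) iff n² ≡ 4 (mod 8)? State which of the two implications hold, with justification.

(⟹) Suppose n ≡ 10 (mod 16). Then n² ≡ 10² = 100 (mod 16), and since 8 ∣ 16, also n² ≡ 4 (mod 8).

(⟸) This fails: take n = 2. Then 2² = 4 ≡ 4 (mod 8), yet 2 ≡ 2 (mod 16), not 10.

Not equivalent: only (⇒) holds.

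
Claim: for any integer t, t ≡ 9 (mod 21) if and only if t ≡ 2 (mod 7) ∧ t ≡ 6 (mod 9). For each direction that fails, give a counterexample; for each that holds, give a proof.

The forward direction fails; the converse holds.

[⇒] This fails: t = 9 gives 9 ≡ 9 (mod 21) but 9 ≡ 0 (mod 9), so the conjunction on the right does not hold.

[⇐] Conversely, if t ≡ 2 (mod 7) and t ≡ 6 (mod 9), then by the Chinese remainder theorem t ≡ 51 (mod 63). Since 51 ≡ 9 (mod 21) and 21 ∣ 63, we get t ≡ 9 (mod 21).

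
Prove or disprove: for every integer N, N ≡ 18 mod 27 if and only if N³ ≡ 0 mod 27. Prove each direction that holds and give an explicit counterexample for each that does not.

Only the forward direction holds.

(⇐) This fails: take N = 0. Then 0³ = 0 ≡ 0 (mod 27), yet 0 ≡ 0 (mod 27), not 18.

(⇒) Suppose N ≡ 18 mod 27. Write N = 27j + 18. Then (27j + 18)³ = 19683j³ + 39366j² + 26244j + 5832 = 27(729j³ + 1458j² + 972j + 216) + 0, so N³ ≡ 0 (mod 27).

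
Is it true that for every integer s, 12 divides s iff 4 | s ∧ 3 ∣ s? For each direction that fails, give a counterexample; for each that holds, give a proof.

Both directions hold; the statement is true.

(⇒) If 12 ∣ s, write s = 12q. Since 12 = 3·4, s = 4·(3q), so 4 ∣ s; and since 12 = 4·3, s = 3·(4q), so 3 ∣ s.

(⇐) Suppose 4 ∣ s and 3 ∣ s. Any common multiple of 4 and 3 is a multiple of their lcm; here gcd(4, 3) = 1, so lcm(4, 3) = 4·3 = 12, so 12 ∣ s.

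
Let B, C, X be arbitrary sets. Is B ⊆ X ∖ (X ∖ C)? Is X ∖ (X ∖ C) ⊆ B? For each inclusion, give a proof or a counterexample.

(⊆) fails and (⊇) fails.

Forward inclusion. This inclusion fails. Take B = {1}, C = ∅, X = ∅; then 1 ∈ B but 1 ∉ X ∖ (X ∖ C).

Reverse inclusion. This inclusion fails. Take B = ∅, C = {1}, X = {1}; then 1 ∈ X ∖ (X ∖ C) but 1 ∉ B.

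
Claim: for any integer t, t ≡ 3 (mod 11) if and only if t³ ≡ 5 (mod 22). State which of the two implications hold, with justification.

Only the reverse direction holds.

[⇒] This fails: take t = 14. Then 14 ≡ 3 (mod 11), but 14³ = 2744 ≡ 16 (mod 22), not 5.

[⇐] Conversely, the residues r modulo 22 with r³ ≡ 5 (mod 22) are exactly {3}, and each is ≡ 3 (mod 11).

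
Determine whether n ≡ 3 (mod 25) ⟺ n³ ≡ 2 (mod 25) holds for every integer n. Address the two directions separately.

(⟹) Suppose n ≡ 3 (mod 25). Write n = 25j + 3. Then (25j + 3)³ = 15625j³ + 5625j² + 675j + 27 = 25(625j³ + 225j² + 27j + 1) + 2, so n³ ≡ 2 (mod 25).

(⟸) Conversely, suppose n³ ≡ 2 (mod 25). The only residue r in {0, …, 24} with r³ ≡ 2 (mod 25) is r = 3, so n ≡ 3 (mod 25).

The biconditional holds.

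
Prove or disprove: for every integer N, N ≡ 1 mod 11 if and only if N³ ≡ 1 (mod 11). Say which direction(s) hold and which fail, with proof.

(⇒) Suppose N ≡ 1 mod 11. Write N = 11j + 1. Then (11j + 1)³ = 1331j³ + 363j² + 33j + 1 = 11(121j³ + 33j² + 3j) + 1, so N³ ≡ 1 (mod 11).

(⇐) Conversely, suppose N³ ≡ 1 (mod 11). The only residue r in {0, …, 10} with r³ ≡ 1 (mod 11) is r = 1, so N ≡ 1 (mod 11).

The biconditional holds.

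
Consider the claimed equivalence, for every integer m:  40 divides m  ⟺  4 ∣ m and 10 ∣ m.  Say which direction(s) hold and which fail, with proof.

The forward direction holds; the converse fails.

(⟹) If 40 ∣ m, write m = 40q. Since 40 = 10·4, m = 4·(10q), so 4 ∣ m; and since 40 = 4·10, m = 10·(4q), so 10 ∣ m.

(⟸) This fails: take m = 20. Both 4 ∣ 20 and 10 ∣ 20, yet 20 is not a multiple of 40 (since 20 = 0·40 + 20), so 40 ∤ 20.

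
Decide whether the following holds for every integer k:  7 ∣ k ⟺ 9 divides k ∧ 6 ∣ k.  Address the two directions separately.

(⇒) fails and (⇐) fails.

Forward direction. This fails: take k = 7. Certainly 7 ∣ 7, but 9 ∤ 7.

Converse. This fails: take k = 18. Both 9 ∣ 18 and 6 ∣ 18, yet 18 is not a multiple of 7 (since 18 = 2·7 + 4), so 7 ∤ 18.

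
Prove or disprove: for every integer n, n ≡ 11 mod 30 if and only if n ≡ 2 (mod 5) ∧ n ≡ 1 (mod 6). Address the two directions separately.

Neither direction holds.

(→) This fails: n = 11 gives 11 ≡ 11 (mod 30) but 11 ≡ 1 (mod 5), so the conjunction on the right does not hold.

(←) This fails: n = 7 satisfies both congruences on the right (7 ≡ 2 mod 5 and 7 ≡ 1 mod 6) yet 7 ≡ 7 (mod 30), not 11.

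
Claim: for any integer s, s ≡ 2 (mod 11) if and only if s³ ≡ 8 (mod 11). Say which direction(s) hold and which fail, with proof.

(⟹) Suppose s ≡ 2 (mod 11). Write s = 11j + 2. Then (11j + 2)³ = 1331j³ + 726j² + 132j + 8 = 11(121j³ + 66j² + 12j) + 8, so s³ ≡ 8 (mod 11).

(⟸) For the converse, argue contrapositively. If s ≢ 2 (mod 11), then s is congruent to one of 0, 1, 3, 4, 5, 6, 7, 8, 9, 10 modulo 11, and these give s³ ≡ 0, 1, 5, 9, 4, 7, 2, 6, 3, 10 respectively — never 8.

Both implications hold.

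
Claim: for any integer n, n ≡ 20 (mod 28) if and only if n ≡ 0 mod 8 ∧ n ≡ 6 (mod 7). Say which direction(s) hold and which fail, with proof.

Not equivalent: only (⇐) holds.

(⟹) This fails: n = 20 gives 20 ≡ 20 (mod 28) but 20 ≡ 4 (mod 8), so the conjunction on the right does not hold.

(⟸) Conversely, if n ≡ 0 (mod 8) and n ≡ 6 (mod 7), then by the Chinese remainder theorem n ≡ 48 (mod 56). Since 48 ≡ 20 (mod 28) and 28 ∣ 56, we get n ≡ 20 (mod 28).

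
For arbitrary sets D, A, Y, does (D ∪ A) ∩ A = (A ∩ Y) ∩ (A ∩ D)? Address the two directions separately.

(⟹) This inclusion fails. Take D = ∅, A = {1}, Y = ∅; then 1 ∈ (D ∪ A) ∩ A but 1 ∉ (A ∩ Y) ∩ (A ∩ D).

(⟸) Let x ∈ (A ∩ Y) ∩ (A ∩ D). Then x ∈ D ∩ A ∩ Y, from which x ∈ (D ∪ A) ∩ A.

(⊆) fails; (⊇) holds.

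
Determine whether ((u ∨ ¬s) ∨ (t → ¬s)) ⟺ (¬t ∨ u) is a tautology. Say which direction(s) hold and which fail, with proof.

Converse. Assume the antecedent. If t is true, the antecedent forces (t = T, u = T, s = F) or (t = T, u = T, s = T), and (u ∨ ¬s) ∨ (t → ¬s) holds there. If t is false, (u ∨ ¬s) ∨ (t → ¬s) reduces to true regardless of the other variables. Either way (u ∨ ¬s) ∨ (t → ¬s) holds.

Forward direction. This fails. Under t = T, u = F, s = F, the left side is true but the right side is false.

The forward direction fails; the converse holds.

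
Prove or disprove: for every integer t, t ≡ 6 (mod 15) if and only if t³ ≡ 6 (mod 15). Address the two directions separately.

Forward direction. Suppose t ≡ 6 (mod 15). Write t = 15j + 6. Then (15j + 6)³ = 3375j³ + 4050j² + 1620j + 216 = 15(225j³ + 270j² + 108j + 14) + 6, so t³ ≡ 6 (mod 15).

Converse. Suppose t³ ≡ 6 (mod 15). The only residue r in {0, …, 14} with r³ ≡ 6 (mod 15) is r = 6, so t ≡ 6 (mod 15).

Both directions hold.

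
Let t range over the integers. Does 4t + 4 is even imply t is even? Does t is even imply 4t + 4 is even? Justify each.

The forward direction fails; the converse holds.

[⇒] This fails: take t = 5. Then 4t + 4 = 24, which is even, yet t = 5 is odd, not even.

[⇐] Suppose t is even. Since 4 is even, 4t is even for every t, so 4t + 4 has the same parity as 4, which is even. Hence 4t + 4 is even.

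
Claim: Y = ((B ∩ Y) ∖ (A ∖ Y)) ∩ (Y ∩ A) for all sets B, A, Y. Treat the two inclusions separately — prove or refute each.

(⊆) fails; (⊇) holds.

(⊆) This inclusion fails. Take B = ∅, A = ∅, Y = {1}; then 1 ∈ Y but 1 ∉ ((B ∩ Y) ∖ (A ∖ Y)) ∩ (Y ∩ A).

(⊇) Let x ∈ ((B ∩ Y) ∖ (A ∖ Y)) ∩ (Y ∩ A). Then x ∈ B ∩ A ∩ Y, from which x ∈ Y.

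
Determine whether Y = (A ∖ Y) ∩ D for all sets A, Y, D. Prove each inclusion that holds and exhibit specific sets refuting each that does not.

Both inclusions fail.

(⟹) This inclusion fails. Take A = ∅, Y = {1}, D = ∅; then 1 ∈ Y but 1 ∉ (A ∖ Y) ∩ D.

(⟸) This inclusion fails. Take A = {1}, Y = ∅, D = {1}; then 1 ∈ (A ∖ Y) ∩ D but 1 ∉ Y.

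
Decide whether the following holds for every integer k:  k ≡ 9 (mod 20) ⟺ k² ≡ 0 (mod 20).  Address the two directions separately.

Neither direction holds.

Forward direction. This fails: take k = 9. Then 9 ≡ 9 (mod 20), but 9² = 81 ≡ 1 (mod 20), not 0.

Converse. This fails: take k = 0. Then 0² = 0 ≡ 0 (mod 20), yet 0 ≡ 0 (mod 20), not 9.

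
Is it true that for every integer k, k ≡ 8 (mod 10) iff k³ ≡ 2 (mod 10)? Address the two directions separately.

Both directions hold; the statement is true.

Converse. Suppose k³ ≡ 2 (mod 10). The only residue r in {0, …, 9} with r³ ≡ 2 (mod 10) is r = 8, so k ≡ 8 (mod 10).

Forward direction. Suppose k ≡ 8 (mod 10). Write k = 10j + 8. Then (10j + 8)³ = 1000j³ + 2400j² + 1920j + 512 = 10(100j³ + 240j² + 192j + 51) + 2, so k³ ≡ 2 (mod 10).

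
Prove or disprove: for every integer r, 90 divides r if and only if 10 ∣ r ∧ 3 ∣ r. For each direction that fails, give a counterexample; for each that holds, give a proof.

Only the forward implication holds.

[⇐] This fails: take r = 30. Both 10 ∣ 30 and 3 ∣ 30, yet 30 is not a multiple of 90 (since 30 = 0·90 + 30), so 90 ∤ 30.

[⇒] If 90 ∣ r, write r = 90q. Since 90 = 9·10, r = 10·(9q), so 10 ∣ r; and since 90 = 30·3, r = 3·(30q), so 3 ∣ r.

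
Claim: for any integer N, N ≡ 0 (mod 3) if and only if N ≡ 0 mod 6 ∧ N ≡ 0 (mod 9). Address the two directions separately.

Forward direction. This fails: N = 3 gives 3 ≡ 0 (mod 3) but 3 ≡ 3 (mod 6), so the conjunction on the right does not hold.

Converse. If N ≡ 0 (mod 6) and N ≡ 0 (mod 9), then by the Chinese remainder theorem N ≡ 0 (mod 18). Since 0 ≡ 0 (mod 3) and 3 ∣ 18, we get N ≡ 0 (mod 3).

Only the converse holds.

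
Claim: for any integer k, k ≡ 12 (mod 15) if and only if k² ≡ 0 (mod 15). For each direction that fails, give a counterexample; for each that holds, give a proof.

Both directions fail.

(⇒) This fails: take k = 12. Then 12 ≡ 12 (mod 15), but 12² = 144 ≡ 9 (mod 15), not 0.

(⇐) This fails: take k = 0. Then 0² = 0 ≡ 0 (mod 15), yet 0 ≡ 0 (mod 15), not 12.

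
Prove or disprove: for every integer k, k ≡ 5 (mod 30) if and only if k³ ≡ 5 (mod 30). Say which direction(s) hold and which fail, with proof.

Both directions hold.

[⇒] Suppose k ≡ 5 (mod 30). Write k = 30j + 5. Then (30j + 5)³ = 27000j³ + 13500j² + 2250j + 125 = 30(900j³ + 450j² + 75j + 4) + 5, so k³ ≡ 5 (mod 30).

[⇐] Conversely, suppose k³ ≡ 5 (mod 30). The only residue r in {0, …, 29} with r³ ≡ 5 (mod 30) is r = 5, so k ≡ 5 (mod 30).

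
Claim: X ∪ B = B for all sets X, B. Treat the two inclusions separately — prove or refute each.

The sets are not equal: only the reverse inclusion holds.

(⊆) This inclusion fails. Take X = {1}, B = ∅; then 1 ∈ X ∪ B but 1 ∉ B.

(⊇) Let x ∈ B. Then either x ∈ B and x ∉ X; or x ∈ X ∩ B. In each case x ∈ X ∪ B, so B ⊆ X ∪ B.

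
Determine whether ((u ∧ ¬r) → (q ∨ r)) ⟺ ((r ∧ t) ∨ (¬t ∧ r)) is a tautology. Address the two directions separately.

Only the converse holds.

[⇒] This fails. Under t = F, u = F, q = F, r = F, the left side is true but the right side is false.

[⇐] Assume the antecedent. If r is true, (u ∧ ¬r) → (q ∨ r) reduces to true regardless of the other variables. If r is false, the antecedent cannot hold. Either way (u ∧ ¬r) → (q ∨ r) holds.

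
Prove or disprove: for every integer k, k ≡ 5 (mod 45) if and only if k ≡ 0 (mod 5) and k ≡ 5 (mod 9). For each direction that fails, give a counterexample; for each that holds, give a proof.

The biconditional holds.

(←) If k ≡ 0 (mod 5) and k ≡ 5 (mod 9), then by the Chinese remainder theorem k ≡ 5 (mod 45). This is exactly k ≡ 5 (mod 45).

(→) Suppose k ≡ 5 (mod 45); write k = 45j + 5. Since 5 ∣ 45, reducing mod 5 gives k ≡ 5 ≡ 0 (mod 5); since 9 ∣ 45, reducing mod 9 gives k ≡ 5 (mod 9).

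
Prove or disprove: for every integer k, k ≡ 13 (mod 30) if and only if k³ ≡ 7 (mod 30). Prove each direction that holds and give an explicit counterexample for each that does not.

[⇐] Suppose k³ ≡ 7 (mod 30). The only residue r in {0, …, 29} with r³ ≡ 7 (mod 30) is r = 13, so k ≡ 13 (mod 30).

[⇒] Suppose k ≡ 13 (mod 30). Write k = 30j + 13. Then (30j + 13)³ = 27000j³ + 35100j² + 15210j + 2197 = 30(900j³ + 1170j² + 507j + 73) + 7, so k³ ≡ 7 (mod 30).

The biconditional holds.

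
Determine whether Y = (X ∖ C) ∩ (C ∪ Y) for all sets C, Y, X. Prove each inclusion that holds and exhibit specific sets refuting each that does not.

(⟸) Let x ∈ (X ∖ C) ∩ (C ∪ Y). Then x ∈ Y ∩ X and x ∉ C, from which x ∈ Y.

(⟹) This inclusion fails. Take C = ∅, Y = {1}, X = ∅; then 1 ∈ Y but 1 ∉ (X ∖ C) ∩ (C ∪ Y).

(⊆) fails; (⊇) holds.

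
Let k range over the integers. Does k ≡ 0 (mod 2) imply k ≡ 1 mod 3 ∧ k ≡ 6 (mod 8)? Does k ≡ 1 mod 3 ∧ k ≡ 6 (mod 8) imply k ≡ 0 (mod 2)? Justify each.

(⟸) If k ≡ 1 (mod 3) and k ≡ 6 (mod 8), then by the Chinese remainder theorem k ≡ 22 (mod 24). Since 22 ≡ 0 (mod 2) and 2 ∣ 24, we get k ≡ 0 (mod 2).

(⟹) This fails: k = 0 gives 0 ≡ 0 (mod 2) but 0 ≡ 0 (mod 3), so the conjunction on the right does not hold.

(⇒) fails; (⇐) holds.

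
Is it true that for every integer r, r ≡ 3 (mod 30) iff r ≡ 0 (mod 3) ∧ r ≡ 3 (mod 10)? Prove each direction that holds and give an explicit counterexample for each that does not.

Both implications hold.

(⟹) Suppose r ≡ 3 (mod 30); write r = 30j + 3. Since 3 ∣ 30, reducing mod 3 gives r ≡ 3 ≡ 0 (mod 3); since 10 ∣ 30, reducing mod 10 gives r ≡ 3 (mod 10).

(⟸) Conversely, if r ≡ 0 (mod 3) and r ≡ 3 (mod 10), then by the Chinese remainder theorem r ≡ 3 (mod 30). This is exactly r ≡ 3 (mod 30).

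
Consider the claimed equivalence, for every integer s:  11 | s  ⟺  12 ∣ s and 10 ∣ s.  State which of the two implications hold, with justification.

(⇒) fails and (⇐) fails.

Forward direction. This fails: take s = 11. Certainly 11 ∣ 11, but 12 ∤ 11.

Converse. This fails: take s = 60. Both 12 ∣ 60 and 10 ∣ 60, yet 60 is not a multiple of 11 (since 60 = 5·11 + 5), so 11 ∤ 60.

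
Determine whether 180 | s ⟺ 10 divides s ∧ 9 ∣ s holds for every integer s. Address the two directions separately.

(⟸) This fails: take s = 90. Both 10 ∣ 90 and 9 ∣ 90, yet 90 is not a multiple of 180 (since 90 = 0·180 + 90), so 180 ∤ 90.

(⟹) If 180 ∣ s, write s = 180q. Since 180 = 18·10, s = 10·(18q), so 10 ∣ s; and since 180 = 20·9, s = 9·(20q), so 9 ∣ s.

Only the forward implication holds.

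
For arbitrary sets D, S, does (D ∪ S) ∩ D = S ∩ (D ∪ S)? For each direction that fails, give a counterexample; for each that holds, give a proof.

(⊆) This inclusion fails. Take D = {1}, S = ∅; then 1 ∈ (D ∪ S) ∩ D but 1 ∉ S ∩ (D ∪ S).

(⊇) This inclusion fails. Take D = ∅, S = {1}; then 1 ∈ S ∩ (D ∪ S) but 1 ∉ (D ∪ S) ∩ D.

Both inclusions fail.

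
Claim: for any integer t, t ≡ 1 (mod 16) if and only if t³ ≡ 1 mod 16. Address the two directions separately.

[⇒] Suppose t ≡ 1 (mod 16). Write t = 16j + 1. Then (16j + 1)³ = 4096j³ + 768j² + 48j + 1 = 16(256j³ + 48j² + 3j) + 1, so t³ ≡ 1 (mod 16).

[⇐] Conversely, suppose t³ ≡ 1 (mod 16). The only residue r in {0, …, 15} with r³ ≡ 1 (mod 16) is r = 1, so t ≡ 1 (mod 16).

Both directions hold.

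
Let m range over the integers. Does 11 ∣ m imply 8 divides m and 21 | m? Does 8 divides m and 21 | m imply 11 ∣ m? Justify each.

(⇒) fails and (⇐) fails.

(→) This fails: take m = 11. Certainly 11 ∣ 11, but 8 ∤ 11.

(←) This fails: take m = 168. Both 8 ∣ 168 and 21 ∣ 168, yet 168 is not a multiple of 11 (since 168 = 15·11 + 3), so 11 ∤ 168.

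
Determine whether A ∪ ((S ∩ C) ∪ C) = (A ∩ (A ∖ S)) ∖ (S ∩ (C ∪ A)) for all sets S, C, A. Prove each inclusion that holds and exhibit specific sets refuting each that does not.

Only the reverse inclusion holds.

(⟹) This inclusion fails. Take S = ∅, C = {1}, A = ∅; then 1 ∈ A ∪ ((S ∩ C) ∪ C) but 1 ∉ (A ∩ (A ∖ S)) ∖ (S ∩ (C ∪ A)).

(⟸) Let x ∈ (A ∩ (A ∖ S)) ∖ (S ∩ (C ∪ A)). Then either x ∈ A and x ∉ S, C; or x ∈ C ∩ A and x ∉ S. In each case x ∈ A ∪ ((S ∩ C) ∪ C), so (A ∩ (A ∖ S)) ∖ (S ∩ (C ∪ A)) ⊆ A ∪ ((S ∩ C) ∪ C).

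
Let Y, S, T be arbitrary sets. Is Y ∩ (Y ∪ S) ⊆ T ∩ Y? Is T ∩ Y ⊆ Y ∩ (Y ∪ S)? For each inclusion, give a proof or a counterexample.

The sets are not equal: only the reverse inclusion holds.

Forward inclusion. This inclusion fails. Take Y = {1}, S = ∅, T = ∅; then 1 ∈ Y ∩ (Y ∪ S) but 1 ∉ T ∩ Y.

Reverse inclusion. Let x ∈ T ∩ Y. Then either x ∈ Y ∩ T and x ∉ S; or x ∈ Y ∩ S ∩ T. In each case x ∈ Y ∩ (Y ∪ S), so T ∩ Y ⊆ Y ∩ (Y ∪ S).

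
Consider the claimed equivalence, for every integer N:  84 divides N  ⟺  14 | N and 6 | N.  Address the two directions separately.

(←) This fails: take N = 42. Both 14 ∣ 42 and 6 ∣ 42, yet 42 is not a multiple of 84 (since 42 = 0·84 + 42), so 84 ∤ 42.

(→) If 84 ∣ N, write N = 84q. Since 84 = 6·14, N = 14·(6q), so 14 ∣ N; and since 84 = 14·6, N = 6·(14q), so 6 ∣ N.

(⇒) holds; (⇐) fails.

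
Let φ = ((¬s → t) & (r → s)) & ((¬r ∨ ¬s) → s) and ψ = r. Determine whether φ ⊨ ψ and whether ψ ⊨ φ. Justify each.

(⇒) This fails. Under r = F, t = F, s = T, the left side is true but the right side is false.

(⇐) This fails. Under r = T, t = F, s = F, the left side is false but the right side is true.

(⇒) fails and (⇐) fails.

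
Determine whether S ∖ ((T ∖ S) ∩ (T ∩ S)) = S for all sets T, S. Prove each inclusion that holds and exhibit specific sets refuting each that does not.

(⟹) Let x ∈ S ∖ ((T ∖ S) ∩ (T ∩ S)). Then either x ∈ S and x ∉ T; or x ∈ T ∩ S. In each case x ∈ S, so S ∖ ((T ∖ S) ∩ (T ∩ S)) ⊆ S.

(⟸) Let x ∈ S. Then either x ∈ S and x ∉ T; or x ∈ T ∩ S. In each case x ∈ S ∖ ((T ∖ S) ∩ (T ∩ S)), so S ⊆ S ∖ ((T ∖ S) ∩ (T ∩ S)).

Both inclusions hold.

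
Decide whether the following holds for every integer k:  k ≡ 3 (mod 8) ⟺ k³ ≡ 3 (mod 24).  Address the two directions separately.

Only the converse holds.

(⇒) This fails: take k = 11. Then 11 ≡ 3 (mod 8), but 11³ = 1331 ≡ 11 (mod 24), not 3.

(⇐) Conversely, the residues r modulo 24 with r³ ≡ 3 (mod 24) are exactly {3}, and each is ≡ 3 (mod 8).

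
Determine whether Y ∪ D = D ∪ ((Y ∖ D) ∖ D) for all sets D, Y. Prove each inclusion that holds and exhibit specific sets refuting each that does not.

Reverse inclusion. Let x ∈ D ∪ ((Y ∖ D) ∖ D). Then either x ∈ D and x ∉ Y; or x ∈ Y and x ∉ D; or x ∈ D ∩ Y. In each case x ∈ Y ∪ D, so D ∪ ((Y ∖ D) ∖ D) ⊆ Y ∪ D.

Forward inclusion. Let x ∈ Y ∪ D. Then either x ∈ D and x ∉ Y; or x ∈ Y and x ∉ D; or x ∈ D ∩ Y. In each case x ∈ D ∪ ((Y ∖ D) ∖ D), so Y ∪ D ⊆ D ∪ ((Y ∖ D) ∖ D).

The two sets are equal.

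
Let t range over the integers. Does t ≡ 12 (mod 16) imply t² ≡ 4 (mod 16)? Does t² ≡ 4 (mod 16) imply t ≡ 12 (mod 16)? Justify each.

Neither implication holds.

Forward direction. This fails: take t = 12. Then 12 ≡ 12 (mod 16), but 12² = 144 ≡ 0 (mod 16), not 4.

Converse. This fails: take t = 2. Then 2² = 4 ≡ 4 (mod 16), yet 2 ≡ 2 (mod 16), not 12.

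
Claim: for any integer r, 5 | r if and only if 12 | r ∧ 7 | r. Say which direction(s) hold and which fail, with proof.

Neither direction holds.

(⟹) This fails: take r = 5. Certainly 5 ∣ 5, but 12 ∤ 5.

(⟸) This fails: take r = 84. Both 12 ∣ 84 and 7 ∣ 84, yet 84 is not a multiple of 5 (since 84 = 16·5 + 4), so 5 ∤ 84.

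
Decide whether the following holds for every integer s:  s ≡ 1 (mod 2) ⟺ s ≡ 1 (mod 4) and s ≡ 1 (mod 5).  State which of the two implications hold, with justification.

(⇒) fails; (⇐) holds.

Forward direction. This fails: s = 3 gives 3 ≡ 1 (mod 2) but 3 ≡ 3 (mod 4), so the conjunction on the right does not hold.

Converse. If s ≡ 1 (mod 4) and s ≡ 1 (mod 5), then by the Chinese remainder theorem s ≡ 1 (mod 20). Since 1 ≡ 1 (mod 2) and 2 ∣ 20, we get s ≡ 1 (mod 2).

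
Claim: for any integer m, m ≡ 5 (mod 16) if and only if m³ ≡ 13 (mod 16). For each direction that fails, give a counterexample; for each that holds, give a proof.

Equivalent; both directions hold.

Forward direction. Suppose m ≡ 5 (mod 16). Write m = 16j + 5. Then (16j + 5)³ = 4096j³ + 3840j² + 1200j + 125 = 16(256j³ + 240j² + 75j + 7) + 13, so m³ ≡ 13 (mod 16).

Converse. Suppose m³ ≡ 13 (mod 16). The only residue r in {0, …, 15} with r³ ≡ 13 (mod 16) is r = 5, so m ≡ 5 (mod 16).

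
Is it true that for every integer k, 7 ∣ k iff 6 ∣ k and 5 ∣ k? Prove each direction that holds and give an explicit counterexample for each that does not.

Neither implication holds.

(⇒) This fails: take k = 7. Certainly 7 ∣ 7, but 6 ∤ 7.

(⇐) This fails: take k = 30. Both 6 ∣ 30 and 5 ∣ 30, yet 30 is not a multiple of 7 (since 30 = 4·7 + 2), so 7 ∤ 30.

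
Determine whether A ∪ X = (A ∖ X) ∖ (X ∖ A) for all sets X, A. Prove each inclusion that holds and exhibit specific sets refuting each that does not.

Only the reverse inclusion holds.

(⟸) Let x ∈ (A ∖ X) ∖ (X ∖ A). Then x ∈ A and x ∉ X, from which x ∈ A ∪ X.

(⟹) This inclusion fails. Take X = {1}, A = ∅; then 1 ∈ A ∪ X but 1 ∉ (A ∖ X) ∖ (X ∖ A).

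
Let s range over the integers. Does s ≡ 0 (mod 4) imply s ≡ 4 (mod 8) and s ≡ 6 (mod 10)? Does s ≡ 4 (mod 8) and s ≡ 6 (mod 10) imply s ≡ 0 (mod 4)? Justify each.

(→) This fails: s = 0 gives 0 ≡ 0 (mod 4) but 0 ≡ 0 (mod 8), so the conjunction on the right does not hold.

(←) Conversely, if s ≡ 4 (mod 8) and s ≡ 6 (mod 10), then by the Chinese remainder theorem s ≡ 36 (mod 40). Since 36 ≡ 0 (mod 4) and 4 ∣ 40, we get s ≡ 0 (mod 4).

Not equivalent: only (⇐) holds.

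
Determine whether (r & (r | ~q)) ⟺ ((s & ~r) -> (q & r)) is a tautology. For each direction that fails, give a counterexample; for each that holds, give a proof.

Not equivalent: only (⇒) holds.

(→) Assume the antecedent. If q is true, the antecedent forces (q = T, s = F, r = T) or (q = T, s = T, r = T), and (s & ~r) -> (q & r) holds there. If q is false, the antecedent forces (q = F, s = F, r = T) or (q = F, s = T, r = T), and (s & ~r) -> (q & r) holds there. Either way (s & ~r) -> (q & r) holds.

(←) This fails. Under q = F, s = F, r = F, the left side is false but the right side is true.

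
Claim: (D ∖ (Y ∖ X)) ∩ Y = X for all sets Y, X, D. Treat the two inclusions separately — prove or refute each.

(⟹) Let x ∈ (D ∖ (Y ∖ X)) ∩ Y. Then x ∈ Y ∩ X ∩ D, from which x ∈ X.

(⟸) This inclusion fails. Take Y = ∅, X = {1}, D = ∅; then 1 ∈ X but 1 ∉ (D ∖ (Y ∖ X)) ∩ Y.

(⊆) holds; (⊇) fails.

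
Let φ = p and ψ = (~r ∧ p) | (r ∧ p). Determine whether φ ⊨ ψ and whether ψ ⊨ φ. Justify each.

Forward direction. Assume the antecedent. If r is true, the antecedent forces (r = T, p = T), and (~r ∧ p) | (r ∧ p) holds there. If r is false, the antecedent forces (r = F, p = T), and (~r ∧ p) | (r ∧ p) holds there. Either way (~r ∧ p) | (r ∧ p) holds.

Converse. Assume the antecedent. If r is true, the antecedent forces (r = T, p = T), and p holds there. If r is false, the antecedent forces (r = F, p = T), and p holds there. Either way p holds.

Both directions hold; the statement is true.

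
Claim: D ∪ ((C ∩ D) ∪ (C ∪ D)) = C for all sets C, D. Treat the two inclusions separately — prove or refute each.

(⟹) This inclusion fails. Take C = ∅, D = {1}; then 1 ∈ D ∪ ((C ∩ D) ∪ (C ∪ D)) but 1 ∉ C.

(⟸) Let x ∈ C. Then either x ∈ C and x ∉ D; or x ∈ C ∩ D. In each case x ∈ D ∪ ((C ∩ D) ∪ (C ∪ D)), so C ⊆ D ∪ ((C ∩ D) ∪ (C ∪ D)).

The sets are not equal: only the reverse inclusion holds.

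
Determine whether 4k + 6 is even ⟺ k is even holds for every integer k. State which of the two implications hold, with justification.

(⟹) This fails: take k = 1. Then 4k + 6 = 10, which is even, yet k = 1 is odd, not even.

(⟸) Suppose k is even. Since 4 is even, 4k is even for every k, so 4k + 6 has the same parity as 6, which is even. Hence 4k + 6 is even.

The forward direction fails; the converse holds.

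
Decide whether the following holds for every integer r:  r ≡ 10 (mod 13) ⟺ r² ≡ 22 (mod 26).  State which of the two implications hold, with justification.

Both directions fail.

Forward direction. This fails: take r = 23. Then 23 ≡ 10 (mod 13), but 23² = 529 ≡ 9 (mod 26), not 22.

Converse. This fails: take r = 16. Then 16² = 256 ≡ 22 (mod 26), yet 16 ≡ 3 (mod 13), not 10.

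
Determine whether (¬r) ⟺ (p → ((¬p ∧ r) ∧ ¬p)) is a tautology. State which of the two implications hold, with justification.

(⇒) This fails. Under p = T, r = F, the left side is true but the right side is false.

(⇐) This fails. Under p = F, r = T, the left side is false but the right side is true.

Neither direction holds.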